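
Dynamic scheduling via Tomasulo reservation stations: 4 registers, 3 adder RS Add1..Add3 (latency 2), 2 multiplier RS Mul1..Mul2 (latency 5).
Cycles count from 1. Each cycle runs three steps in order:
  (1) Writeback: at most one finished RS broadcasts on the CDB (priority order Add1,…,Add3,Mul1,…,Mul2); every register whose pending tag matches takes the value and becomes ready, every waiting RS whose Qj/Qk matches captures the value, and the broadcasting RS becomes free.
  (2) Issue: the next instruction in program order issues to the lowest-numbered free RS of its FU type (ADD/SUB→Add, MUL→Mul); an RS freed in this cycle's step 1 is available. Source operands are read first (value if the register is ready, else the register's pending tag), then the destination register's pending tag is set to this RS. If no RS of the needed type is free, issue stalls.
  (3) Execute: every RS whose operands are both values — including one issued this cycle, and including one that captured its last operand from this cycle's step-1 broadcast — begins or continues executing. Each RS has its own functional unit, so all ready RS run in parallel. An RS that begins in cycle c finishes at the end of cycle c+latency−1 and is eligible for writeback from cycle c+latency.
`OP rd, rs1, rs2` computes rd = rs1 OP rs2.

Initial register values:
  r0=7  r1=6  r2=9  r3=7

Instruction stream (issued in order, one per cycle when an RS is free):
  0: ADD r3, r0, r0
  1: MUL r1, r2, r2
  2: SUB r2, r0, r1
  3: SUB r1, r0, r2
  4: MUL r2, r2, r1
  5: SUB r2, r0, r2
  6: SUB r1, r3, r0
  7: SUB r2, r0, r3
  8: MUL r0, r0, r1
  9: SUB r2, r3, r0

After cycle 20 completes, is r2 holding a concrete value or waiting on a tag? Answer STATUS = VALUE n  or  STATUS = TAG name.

c1: issue ADD r3<-Add1 | r0:7,r1:6,r2:9,r3:Add1
c2: issue MUL r1<-Mul1 | r0:7,r1:Mul1,r2:9,r3:Add1
c3: CDB Add1=14; issue SUB r2<-Add1 | r0:7,r1:Mul1,r2:Add1,r3:14
c4: issue SUB r1<-Add2 | r0:7,r1:Add2,r2:Add1,r3:14
c5: issue MUL r2<-Mul2 | r0:7,r1:Add2,r2:Mul2,r3:14
c6: issue SUB r2<-Add3 | r0:7,r1:Add2,r2:Add3,r3:14
c7: CDB Mul1=81; stall | r0:7,r1:Add2,r2:Add3,r3:14
c8: stall | r0:7,r1:Add2,r2:Add3,r3:14
c9: CDB Add1=-74; issue SUB r1<-Add1 | r0:7,r1:Add1,r2:Add3,r3:14
c10: stall | r0:7,r1:Add1,r2:Add3,r3:14
c11: CDB Add1=7; issue SUB r2<-Add1 | r0:7,r1:7,r2:Add1,r3:14
c12: CDB Add2=81; issue MUL r0<-Mul1 | r0:Mul1,r1:7,r2:Add1,r3:14
c13: CDB Add1=-7; issue SUB r2<-Add1 | r0:Mul1,r1:7,r2:Add1,r3:14
c14: - | r0:Mul1,r1:7,r2:Add1,r3:14
c15: - | r0:Mul1,r1:7,r2:Add1,r3:14
c16: - | r0:Mul1,r1:7,r2:Add1,r3:14
c17: CDB Mul1=49 | r0:49,r1:7,r2:Add1,r3:14
c18: CDB Mul2=-5994 | r0:49,r1:7,r2:Add1,r3:14
c19: CDB Add1=-35 | r0:49,r1:7,r2:-35,r3:14
c20: CDB Add3=6001 | r0:49,r1:7,r2:-35,r3:14

STATUS = VALUE -35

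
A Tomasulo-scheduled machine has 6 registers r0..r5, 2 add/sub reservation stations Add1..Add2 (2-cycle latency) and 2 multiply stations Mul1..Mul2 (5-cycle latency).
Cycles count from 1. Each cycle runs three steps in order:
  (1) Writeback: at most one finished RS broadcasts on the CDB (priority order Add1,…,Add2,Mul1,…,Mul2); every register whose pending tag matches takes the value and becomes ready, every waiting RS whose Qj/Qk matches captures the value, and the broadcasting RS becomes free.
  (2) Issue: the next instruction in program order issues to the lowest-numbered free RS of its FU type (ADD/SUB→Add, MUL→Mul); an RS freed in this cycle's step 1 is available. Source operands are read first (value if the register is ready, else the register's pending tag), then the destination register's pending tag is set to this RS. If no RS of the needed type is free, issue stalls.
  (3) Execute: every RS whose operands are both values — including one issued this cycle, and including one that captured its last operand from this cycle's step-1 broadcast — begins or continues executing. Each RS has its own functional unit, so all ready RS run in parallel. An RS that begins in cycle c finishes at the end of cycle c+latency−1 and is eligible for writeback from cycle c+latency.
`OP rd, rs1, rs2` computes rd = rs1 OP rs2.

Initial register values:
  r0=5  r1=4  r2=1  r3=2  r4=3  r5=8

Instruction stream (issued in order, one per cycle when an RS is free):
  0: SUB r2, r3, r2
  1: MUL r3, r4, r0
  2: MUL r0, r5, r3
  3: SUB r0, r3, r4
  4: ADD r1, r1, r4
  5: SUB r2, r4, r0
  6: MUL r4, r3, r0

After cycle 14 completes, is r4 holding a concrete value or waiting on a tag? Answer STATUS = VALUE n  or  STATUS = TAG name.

c1: issue SUB r2<-Add1 | r0:5,r1:4,r2:Add1,r3:2,r4:3,r5:8
c2: issue MUL r3<-Mul1 | r0:5,r1:4,r2:Add1,r3:Mul1,r4:3,r5:8
c3: CDB Add1=1; issue MUL r0<-Mul2 | r0:Mul2,r1:4,r2:1,r3:Mul1,r4:3,r5:8
c4: issue SUB r0<-Add1 | r0:Add1,r1:4,r2:1,r3:Mul1,r4:3,r5:8
c5: issue ADD r1<-Add2 | r0:Add1,r1:Add2,r2:1,r3:Mul1,r4:3,r5:8
c6: stall | r0:Add1,r1:Add2,r2:1,r3:Mul1,r4:3,r5:8
c7: CDB Add2=7; issue SUB r2<-Add2 | r0:Add1,r1:7,r2:Add2,r3:Mul1,r4:3,r5:8
c8: CDB Mul1=15; issue MUL r4<-Mul1 | r0:Add1,r1:7,r2:Add2,r3:15,r4:Mul1,r5:8
c9: - | r0:Add1,r1:7,r2:Add2,r3:15,r4:Mul1,r5:8
c10: CDB Add1=12 | r0:12,r1:7,r2:Add2,r3:15,r4:Mul1,r5:8
c11: - | r0:12,r1:7,r2:Add2,r3:15,r4:Mul1,r5:8
c12: CDB Add2=-9 | r0:12,r1:7,r2:-9,r3:15,r4:Mul1,r5:8
c13: CDB Mul2=120 | r0:12,r1:7,r2:-9,r3:15,r4:Mul1,r5:8
c14: - | r0:12,r1:7,r2:-9,r3:15,r4:Mul1,r5:8

STATUS = TAG Mul1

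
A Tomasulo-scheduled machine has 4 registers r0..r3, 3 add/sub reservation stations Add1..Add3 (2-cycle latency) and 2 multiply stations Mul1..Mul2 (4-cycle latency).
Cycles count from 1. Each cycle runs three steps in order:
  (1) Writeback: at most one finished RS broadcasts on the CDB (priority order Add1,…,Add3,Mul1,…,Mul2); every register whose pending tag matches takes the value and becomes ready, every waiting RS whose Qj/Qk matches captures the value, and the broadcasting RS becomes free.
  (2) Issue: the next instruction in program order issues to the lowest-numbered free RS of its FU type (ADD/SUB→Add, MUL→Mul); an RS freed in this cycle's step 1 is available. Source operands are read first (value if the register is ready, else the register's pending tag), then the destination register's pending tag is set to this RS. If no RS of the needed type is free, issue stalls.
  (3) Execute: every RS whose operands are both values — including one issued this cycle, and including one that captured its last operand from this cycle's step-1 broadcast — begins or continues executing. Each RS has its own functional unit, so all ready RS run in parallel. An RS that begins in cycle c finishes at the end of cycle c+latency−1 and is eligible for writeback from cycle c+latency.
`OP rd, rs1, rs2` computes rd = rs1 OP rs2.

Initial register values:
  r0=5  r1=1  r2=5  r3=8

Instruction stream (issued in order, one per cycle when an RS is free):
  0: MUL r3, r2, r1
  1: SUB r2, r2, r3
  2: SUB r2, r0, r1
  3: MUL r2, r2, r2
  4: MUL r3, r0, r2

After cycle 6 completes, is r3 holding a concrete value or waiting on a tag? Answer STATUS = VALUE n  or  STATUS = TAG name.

cycle 1: issue MUL r3<-Mul1 // r0:5,r1:1,r2:5,r3:Mul1
cycle 2: issue SUB r2<-Add1 // r0:5,r1:1,r2:Add1,r3:Mul1
cycle 3: issue SUB r2<-Add2 // r0:5,r1:1,r2:Add2,r3:Mul1
cycle 4: issue MUL r2<-Mul2 // r0:5,r1:1,r2:Mul2,r3:Mul1
cycle 5: CDB Add2=4; stall // r0:5,r1:1,r2:Mul2,r3:Mul1
cycle 6: CDB Mul1=5; issue MUL r3<-Mul1 // r0:5,r1:1,r2:Mul2,r3:Mul1

STATUS = TAG Mul1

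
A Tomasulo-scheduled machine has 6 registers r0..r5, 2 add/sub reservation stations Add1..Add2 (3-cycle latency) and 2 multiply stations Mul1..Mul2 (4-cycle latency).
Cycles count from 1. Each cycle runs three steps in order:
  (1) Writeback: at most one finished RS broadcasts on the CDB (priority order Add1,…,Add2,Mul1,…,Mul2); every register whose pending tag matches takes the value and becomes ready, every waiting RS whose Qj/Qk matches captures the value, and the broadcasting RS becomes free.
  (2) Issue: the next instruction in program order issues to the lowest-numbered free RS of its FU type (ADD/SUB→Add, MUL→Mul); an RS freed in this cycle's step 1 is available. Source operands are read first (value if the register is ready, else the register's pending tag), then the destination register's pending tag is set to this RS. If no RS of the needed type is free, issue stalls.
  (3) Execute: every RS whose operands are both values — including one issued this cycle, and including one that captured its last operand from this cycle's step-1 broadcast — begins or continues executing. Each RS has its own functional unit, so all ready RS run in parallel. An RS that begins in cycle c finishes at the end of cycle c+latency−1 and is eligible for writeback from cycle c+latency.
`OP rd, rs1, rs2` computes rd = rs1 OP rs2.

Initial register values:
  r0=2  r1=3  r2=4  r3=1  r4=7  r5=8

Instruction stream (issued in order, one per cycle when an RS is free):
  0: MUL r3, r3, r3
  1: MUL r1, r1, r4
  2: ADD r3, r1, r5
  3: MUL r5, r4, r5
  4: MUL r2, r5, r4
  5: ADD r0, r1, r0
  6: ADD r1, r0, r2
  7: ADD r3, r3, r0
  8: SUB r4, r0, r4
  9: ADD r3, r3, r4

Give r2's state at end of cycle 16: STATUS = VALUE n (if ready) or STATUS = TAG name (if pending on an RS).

STATUS = VALUE 392

c1: issue MUL r3<-Mul1 | r0:2,r1:3,r2:4,r3:Mul1,r4:7,r5:8
c2: issue MUL r1<-Mul2 | r0:2,r1:Mul2,r2:4,r3:Mul1,r4:7,r5:8
c3: issue ADD r3<-Add1 | r0:2,r1:Mul2,r2:4,r3:Add1,r4:7,r5:8
c4: stall | r0:2,r1:Mul2,r2:4,r3:Add1,r4:7,r5:8
c5: CDB Mul1=1; issue MUL r5<-Mul1 | r0:2,r1:Mul2,r2:4,r3:Add1,r4:7,r5:Mul1
c6: CDB Mul2=21; issue MUL r2<-Mul2 | r0:2,r1:21,r2:Mul2,r3:Add1,r4:7,r5:Mul1
c7: issue ADD r0<-Add2 | r0:Add2,r1:21,r2:Mul2,r3:Add1,r4:7,r5:Mul1
c8: stall | r0:Add2,r1:21,r2:Mul2,r3:Add1,r4:7,r5:Mul1
c9: CDB Add1=29; issue ADD r1<-Add1 | r0:Add2,r1:Add1,r2:Mul2,r3:29,r4:7,r5:Mul1
c10: CDB Add2=23; issue ADD r3<-Add2 | r0:23,r1:Add1,r2:Mul2,r3:Add2,r4:7,r5:Mul1
c11: CDB Mul1=56; stall | r0:23,r1:Add1,r2:Mul2,r3:Add2,r4:7,r5:56
c12: stall | r0:23,r1:Add1,r2:Mul2,r3:Add2,r4:7,r5:56
c13: CDB Add2=52; issue SUB r4<-Add2 | r0:23,r1:Add1,r2:Mul2,r3:52,r4:Add2,r5:56
c14: stall | r0:23,r1:Add1,r2:Mul2,r3:52,r4:Add2,r5:56
c15: CDB Mul2=392; stall | r0:23,r1:Add1,r2:392,r3:52,r4:Add2,r5:56
c16: CDB Add2=16; issue ADD r3<-Add2 | r0:23,r1:Add1,r2:392,r3:Add2,r4:16,r5:56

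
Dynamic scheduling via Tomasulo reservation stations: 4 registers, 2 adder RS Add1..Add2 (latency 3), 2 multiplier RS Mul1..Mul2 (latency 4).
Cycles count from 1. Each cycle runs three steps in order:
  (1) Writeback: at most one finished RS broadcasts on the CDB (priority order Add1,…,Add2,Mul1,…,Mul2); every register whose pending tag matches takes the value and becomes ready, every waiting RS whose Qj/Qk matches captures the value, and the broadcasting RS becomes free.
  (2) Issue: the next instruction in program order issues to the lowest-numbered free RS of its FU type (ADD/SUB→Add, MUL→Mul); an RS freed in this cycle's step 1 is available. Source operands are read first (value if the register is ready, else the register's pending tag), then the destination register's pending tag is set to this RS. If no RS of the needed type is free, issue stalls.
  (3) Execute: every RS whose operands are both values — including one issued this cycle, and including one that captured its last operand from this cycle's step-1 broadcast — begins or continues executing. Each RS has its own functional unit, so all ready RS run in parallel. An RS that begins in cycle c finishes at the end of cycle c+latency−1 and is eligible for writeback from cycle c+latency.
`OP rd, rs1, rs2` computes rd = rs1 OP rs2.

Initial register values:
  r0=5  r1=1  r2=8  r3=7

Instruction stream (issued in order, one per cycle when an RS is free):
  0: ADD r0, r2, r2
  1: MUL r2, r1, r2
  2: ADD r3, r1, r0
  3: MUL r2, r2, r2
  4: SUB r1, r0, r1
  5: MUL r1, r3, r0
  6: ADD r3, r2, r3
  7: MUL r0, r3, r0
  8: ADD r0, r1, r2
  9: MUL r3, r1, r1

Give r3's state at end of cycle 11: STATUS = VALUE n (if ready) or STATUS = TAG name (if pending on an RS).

c1: issue ADD r0<-Add1 | r0:Add1,r1:1,r2:8,r3:7
c2: issue MUL r2<-Mul1 | r0:Add1,r1:1,r2:Mul1,r3:7
c3: issue ADD r3<-Add2 | r0:Add1,r1:1,r2:Mul1,r3:Add2
c4: CDB Add1=16; issue MUL r2<-Mul2 | r0:16,r1:1,r2:Mul2,r3:Add2
c5: issue SUB r1<-Add1 | r0:16,r1:Add1,r2:Mul2,r3:Add2
c6: CDB Mul1=8; issue MUL r1<-Mul1 | r0:16,r1:Mul1,r2:Mul2,r3:Add2
c7: CDB Add2=17; issue ADD r3<-Add2 | r0:16,r1:Mul1,r2:Mul2,r3:Add2
c8: CDB Add1=15; stall | r0:16,r1:Mul1,r2:Mul2,r3:Add2
c9: stall | r0:16,r1:Mul1,r2:Mul2,r3:Add2
c10: CDB Mul2=64; issue MUL r0<-Mul2 | r0:Mul2,r1:Mul1,r2:64,r3:Add2
c11: CDB Mul1=272; issue ADD r0<-Add1 | r0:Add1,r1:272,r2:64,r3:Add2

STATUS = TAG Add2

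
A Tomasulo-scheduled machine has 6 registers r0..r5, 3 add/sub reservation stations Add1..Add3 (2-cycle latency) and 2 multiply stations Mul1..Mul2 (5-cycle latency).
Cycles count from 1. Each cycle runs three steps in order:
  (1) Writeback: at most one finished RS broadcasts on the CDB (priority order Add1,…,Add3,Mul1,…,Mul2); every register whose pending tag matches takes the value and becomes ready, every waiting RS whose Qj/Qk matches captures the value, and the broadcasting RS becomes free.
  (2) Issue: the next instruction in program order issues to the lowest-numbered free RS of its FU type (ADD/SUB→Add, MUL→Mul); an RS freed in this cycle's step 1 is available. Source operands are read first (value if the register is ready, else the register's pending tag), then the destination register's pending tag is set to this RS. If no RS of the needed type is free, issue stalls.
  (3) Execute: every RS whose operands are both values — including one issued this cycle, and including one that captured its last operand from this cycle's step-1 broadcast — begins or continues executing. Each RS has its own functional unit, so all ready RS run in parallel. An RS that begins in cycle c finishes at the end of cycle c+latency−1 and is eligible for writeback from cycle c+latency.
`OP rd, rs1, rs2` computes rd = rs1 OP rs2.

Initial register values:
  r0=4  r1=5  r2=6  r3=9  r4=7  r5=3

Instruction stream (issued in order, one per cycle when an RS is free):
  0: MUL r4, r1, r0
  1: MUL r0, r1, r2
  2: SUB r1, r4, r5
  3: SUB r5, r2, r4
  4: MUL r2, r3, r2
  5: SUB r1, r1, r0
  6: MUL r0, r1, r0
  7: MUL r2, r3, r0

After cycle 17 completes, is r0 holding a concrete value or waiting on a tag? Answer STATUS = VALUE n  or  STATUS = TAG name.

STATUS = VALUE -390

c1: issue MUL r4<-Mul1 | r0:4,r1:5,r2:6,r3:9,r4:Mul1,r5:3
c2: issue MUL r0<-Mul2 | r0:Mul2,r1:5,r2:6,r3:9,r4:Mul1,r5:3
c3: issue SUB r1<-Add1 | r0:Mul2,r1:Add1,r2:6,r3:9,r4:Mul1,r5:3
c4: issue SUB r5<-Add2 | r0:Mul2,r1:Add1,r2:6,r3:9,r4:Mul1,r5:Add2
c5: stall | r0:Mul2,r1:Add1,r2:6,r3:9,r4:Mul1,r5:Add2
c6: CDB Mul1=20; issue MUL r2<-Mul1 | r0:Mul2,r1:Add1,r2:Mul1,r3:9,r4:20,r5:Add2
c7: CDB Mul2=30; issue SUB r1<-Add3 | r0:30,r1:Add3,r2:Mul1,r3:9,r4:20,r5:Add2
c8: CDB Add1=17; issue MUL r0<-Mul2 | r0:Mul2,r1:Add3,r2:Mul1,r3:9,r4:20,r5:Add2
c9: CDB Add2=-14; stall | r0:Mul2,r1:Add3,r2:Mul1,r3:9,r4:20,r5:-14
c10: CDB Add3=-13; stall | r0:Mul2,r1:-13,r2:Mul1,r3:9,r4:20,r5:-14
c11: CDB Mul1=54; issue MUL r2<-Mul1 | r0:Mul2,r1:-13,r2:Mul1,r3:9,r4:20,r5:-14
c12: - | r0:Mul2,r1:-13,r2:Mul1,r3:9,r4:20,r5:-14
c13: - | r0:Mul2,r1:-13,r2:Mul1,r3:9,r4:20,r5:-14
c14: - | r0:Mul2,r1:-13,r2:Mul1,r3:9,r4:20,r5:-14
c15: CDB Mul2=-390 | r0:-390,r1:-13,r2:Mul1,r3:9,r4:20,r5:-14
c16: - | r0:-390,r1:-13,r2:Mul1,r3:9,r4:20,r5:-14
c17: - | r0:-390,r1:-13,r2:Mul1,r3:9,r4:20,r5:-14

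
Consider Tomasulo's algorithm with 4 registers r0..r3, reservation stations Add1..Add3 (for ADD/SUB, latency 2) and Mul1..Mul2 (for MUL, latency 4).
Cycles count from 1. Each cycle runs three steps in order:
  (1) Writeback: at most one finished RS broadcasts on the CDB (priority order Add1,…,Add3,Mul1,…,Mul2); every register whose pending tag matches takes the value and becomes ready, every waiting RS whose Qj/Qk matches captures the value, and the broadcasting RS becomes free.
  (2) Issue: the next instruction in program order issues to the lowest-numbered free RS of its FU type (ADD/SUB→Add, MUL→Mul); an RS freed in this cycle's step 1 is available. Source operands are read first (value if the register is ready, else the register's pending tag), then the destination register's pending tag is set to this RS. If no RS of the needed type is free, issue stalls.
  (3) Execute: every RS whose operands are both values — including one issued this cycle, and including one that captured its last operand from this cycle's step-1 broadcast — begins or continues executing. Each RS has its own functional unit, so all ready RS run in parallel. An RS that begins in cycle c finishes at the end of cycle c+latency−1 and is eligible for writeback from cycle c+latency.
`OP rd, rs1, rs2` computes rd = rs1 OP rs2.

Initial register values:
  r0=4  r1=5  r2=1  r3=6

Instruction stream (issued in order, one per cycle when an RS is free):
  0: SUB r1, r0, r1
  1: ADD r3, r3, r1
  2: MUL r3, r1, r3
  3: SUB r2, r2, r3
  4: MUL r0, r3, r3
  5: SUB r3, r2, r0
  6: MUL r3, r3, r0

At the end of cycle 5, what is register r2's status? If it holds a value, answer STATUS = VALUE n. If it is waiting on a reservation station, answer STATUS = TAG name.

cycle 1: issue SUB r1<-Add1 // r0:4,r1:Add1,r2:1,r3:6
cycle 2: issue ADD r3<-Add2 // r0:4,r1:Add1,r2:1,r3:Add2
cycle 3: CDB Add1=-1; issue MUL r3<-Mul1 // r0:4,r1:-1,r2:1,r3:Mul1
cycle 4: issue SUB r2<-Add1 // r0:4,r1:-1,r2:Add1,r3:Mul1
cycle 5: CDB Add2=5; issue MUL r0<-Mul2 // r0:Mul2,r1:-1,r2:Add1,r3:Mul1

STATUS = TAG Add1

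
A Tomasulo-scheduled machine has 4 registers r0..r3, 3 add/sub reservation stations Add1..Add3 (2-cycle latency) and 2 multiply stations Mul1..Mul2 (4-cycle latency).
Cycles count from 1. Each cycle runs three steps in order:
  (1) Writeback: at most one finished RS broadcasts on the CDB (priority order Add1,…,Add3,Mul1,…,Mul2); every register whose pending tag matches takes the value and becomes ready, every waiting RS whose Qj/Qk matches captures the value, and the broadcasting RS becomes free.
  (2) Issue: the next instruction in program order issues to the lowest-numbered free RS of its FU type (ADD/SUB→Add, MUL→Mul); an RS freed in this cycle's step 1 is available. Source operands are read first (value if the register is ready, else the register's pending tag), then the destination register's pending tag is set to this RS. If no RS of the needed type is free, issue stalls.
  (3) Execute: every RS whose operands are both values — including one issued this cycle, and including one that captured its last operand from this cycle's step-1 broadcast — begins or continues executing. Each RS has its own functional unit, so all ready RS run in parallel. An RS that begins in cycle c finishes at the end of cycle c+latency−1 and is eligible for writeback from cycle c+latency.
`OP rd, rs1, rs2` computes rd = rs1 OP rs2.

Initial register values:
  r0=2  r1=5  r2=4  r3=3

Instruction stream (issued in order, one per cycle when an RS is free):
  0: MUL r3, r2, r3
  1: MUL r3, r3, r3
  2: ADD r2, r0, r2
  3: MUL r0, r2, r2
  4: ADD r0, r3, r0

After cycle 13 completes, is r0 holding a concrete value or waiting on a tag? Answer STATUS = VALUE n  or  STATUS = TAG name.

STATUS = VALUE 180

cycle 1: issue MUL r3<-Mul1 // r0:2,r1:5,r2:4,r3:Mul1
cycle 2: issue MUL r3<-Mul2 // r0:2,r1:5,r2:4,r3:Mul2
cycle 3: issue ADD r2<-Add1 // r0:2,r1:5,r2:Add1,r3:Mul2
cycle 4: stall // r0:2,r1:5,r2:Add1,r3:Mul2
cycle 5: CDB Add1=6; stall // r0:2,r1:5,r2:6,r3:Mul2
cycle 6: CDB Mul1=12; issue MUL r0<-Mul1 // r0:Mul1,r1:5,r2:6,r3:Mul2
cycle 7: issue ADD r0<-Add1 // r0:Add1,r1:5,r2:6,r3:Mul2
cycle 8: - // r0:Add1,r1:5,r2:6,r3:Mul2
cycle 9: - // r0:Add1,r1:5,r2:6,r3:Mul2
cycle 10: CDB Mul1=36 // r0:Add1,r1:5,r2:6,r3:Mul2
cycle 11: CDB Mul2=144 // r0:Add1,r1:5,r2:6,r3:144
cycle 12: - // r0:Add1,r1:5,r2:6,r3:144
cycle 13: CDB Add1=180 // r0:180,r1:5,r2:6,r3:144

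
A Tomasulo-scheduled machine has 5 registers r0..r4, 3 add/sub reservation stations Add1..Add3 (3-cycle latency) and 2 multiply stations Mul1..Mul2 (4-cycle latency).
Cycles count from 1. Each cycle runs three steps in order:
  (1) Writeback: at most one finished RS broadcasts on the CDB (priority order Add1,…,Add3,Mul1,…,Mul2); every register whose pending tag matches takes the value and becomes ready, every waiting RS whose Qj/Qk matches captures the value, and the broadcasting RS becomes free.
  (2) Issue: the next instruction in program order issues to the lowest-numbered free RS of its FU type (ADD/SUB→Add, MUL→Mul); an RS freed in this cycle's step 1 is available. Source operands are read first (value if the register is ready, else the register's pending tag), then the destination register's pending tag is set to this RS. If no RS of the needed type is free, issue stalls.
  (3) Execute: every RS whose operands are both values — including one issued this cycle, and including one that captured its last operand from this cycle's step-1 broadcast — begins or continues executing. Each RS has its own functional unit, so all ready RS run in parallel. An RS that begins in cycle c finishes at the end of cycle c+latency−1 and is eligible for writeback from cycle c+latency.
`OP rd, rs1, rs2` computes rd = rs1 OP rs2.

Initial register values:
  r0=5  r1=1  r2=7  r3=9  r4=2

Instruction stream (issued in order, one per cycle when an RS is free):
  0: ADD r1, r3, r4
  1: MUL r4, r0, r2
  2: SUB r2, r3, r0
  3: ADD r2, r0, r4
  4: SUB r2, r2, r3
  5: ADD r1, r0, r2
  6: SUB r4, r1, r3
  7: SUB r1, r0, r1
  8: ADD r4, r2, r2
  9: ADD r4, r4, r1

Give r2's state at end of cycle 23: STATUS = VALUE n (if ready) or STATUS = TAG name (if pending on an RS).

STATUS = VALUE 31

  c1: issue ADD r1<-Add1  regs: r0:5,r1:Add1,r2:7,r3:9,r4:2
  c2: issue MUL r4<-Mul1  regs: r0:5,r1:Add1,r2:7,r3:9,r4:Mul1
  c3: issue SUB r2<-Add2  regs: r0:5,r1:Add1,r2:Add2,r3:9,r4:Mul1
  c4: CDB Add1=11; issue ADD r2<-Add1  regs: r0:5,r1:11,r2:Add1,r3:9,r4:Mul1
  c5: issue SUB r2<-Add3  regs: r0:5,r1:11,r2:Add3,r3:9,r4:Mul1
  c6: CDB Add2=4; issue ADD r1<-Add2  regs: r0:5,r1:Add2,r2:Add3,r3:9,r4:Mul1
  c7: CDB Mul1=35; stall  regs: r0:5,r1:Add2,r2:Add3,r3:9,r4:35
  c8: stall  regs: r0:5,r1:Add2,r2:Add3,r3:9,r4:35
  c9: stall  regs: r0:5,r1:Add2,r2:Add3,r3:9,r4:35
  c10: CDB Add1=40; issue SUB r4<-Add1  regs: r0:5,r1:Add2,r2:Add3,r3:9,r4:Add1
  c11: stall  regs: r0:5,r1:Add2,r2:Add3,r3:9,r4:Add1
  c12: stall  regs: r0:5,r1:Add2,r2:Add3,r3:9,r4:Add1
  c13: CDB Add3=31; issue SUB r1<-Add3  regs: r0:5,r1:Add3,r2:31,r3:9,r4:Add1
  c14: stall  regs: r0:5,r1:Add3,r2:31,r3:9,r4:Add1
  c15: stall  regs: r0:5,r1:Add3,r2:31,r3:9,r4:Add1
  c16: CDB Add2=36; issue ADD r4<-Add2  regs: r0:5,r1:Add3,r2:31,r3:9,r4:Add2
  c17: stall  regs: r0:5,r1:Add3,r2:31,r3:9,r4:Add2
  c18: stall  regs: r0:5,r1:Add3,r2:31,r3:9,r4:Add2
  c19: CDB Add1=27; issue ADD r4<-Add1  regs: r0:5,r1:Add3,r2:31,r3:9,r4:Add1
  c20: CDB Add2=62  regs: r0:5,r1:Add3,r2:31,r3:9,r4:Add1
  c21: CDB Add3=-31  regs: r0:5,r1:-31,r2:31,r3:9,r4:Add1
  c22: -  regs: r0:5,r1:-31,r2:31,r3:9,r4:Add1
  c23: -  regs: r0:5,r1:-31,r2:31,r3:9,r4:Add1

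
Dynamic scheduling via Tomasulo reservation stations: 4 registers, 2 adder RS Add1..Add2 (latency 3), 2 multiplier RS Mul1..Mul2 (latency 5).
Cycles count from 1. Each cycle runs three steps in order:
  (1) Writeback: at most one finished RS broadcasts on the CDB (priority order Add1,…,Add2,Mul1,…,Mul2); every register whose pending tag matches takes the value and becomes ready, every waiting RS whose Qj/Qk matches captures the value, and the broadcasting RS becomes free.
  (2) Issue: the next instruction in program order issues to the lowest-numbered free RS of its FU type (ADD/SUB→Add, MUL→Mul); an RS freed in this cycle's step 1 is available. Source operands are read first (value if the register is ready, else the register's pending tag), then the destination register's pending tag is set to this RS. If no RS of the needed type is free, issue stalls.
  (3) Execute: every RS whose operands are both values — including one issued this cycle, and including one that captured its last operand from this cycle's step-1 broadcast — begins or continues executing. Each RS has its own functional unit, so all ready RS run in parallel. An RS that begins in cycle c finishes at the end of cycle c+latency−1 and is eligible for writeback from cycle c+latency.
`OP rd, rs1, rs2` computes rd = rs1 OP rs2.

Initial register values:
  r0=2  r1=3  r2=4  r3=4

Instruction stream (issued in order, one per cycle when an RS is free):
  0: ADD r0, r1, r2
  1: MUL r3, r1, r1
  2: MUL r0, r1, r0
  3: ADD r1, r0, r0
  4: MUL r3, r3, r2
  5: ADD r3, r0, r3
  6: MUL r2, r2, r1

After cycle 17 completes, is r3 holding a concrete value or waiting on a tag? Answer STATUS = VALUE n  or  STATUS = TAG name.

STATUS = VALUE 57

  c1: issue ADD r0<-Add1  regs: r0:Add1,r1:3,r2:4,r3:4
  c2: issue MUL r3<-Mul1  regs: r0:Add1,r1:3,r2:4,r3:Mul1
  c3: issue MUL r0<-Mul2  regs: r0:Mul2,r1:3,r2:4,r3:Mul1
  c4: CDB Add1=7; issue ADD r1<-Add1  regs: r0:Mul2,r1:Add1,r2:4,r3:Mul1
  c5: stall  regs: r0:Mul2,r1:Add1,r2:4,r3:Mul1
  c6: stall  regs: r0:Mul2,r1:Add1,r2:4,r3:Mul1
  c7: CDB Mul1=9; issue MUL r3<-Mul1  regs: r0:Mul2,r1:Add1,r2:4,r3:Mul1
  c8: issue ADD r3<-Add2  regs: r0:Mul2,r1:Add1,r2:4,r3:Add2
  c9: CDB Mul2=21; issue MUL r2<-Mul2  regs: r0:21,r1:Add1,r2:Mul2,r3:Add2
  c10: -  regs: r0:21,r1:Add1,r2:Mul2,r3:Add2
  c11: -  regs: r0:21,r1:Add1,r2:Mul2,r3:Add2
  c12: CDB Add1=42  regs: r0:21,r1:42,r2:Mul2,r3:Add2
  c13: CDB Mul1=36  regs: r0:21,r1:42,r2:Mul2,r3:Add2
  c14: -  regs: r0:21,r1:42,r2:Mul2,r3:Add2
  c15: -  regs: r0:21,r1:42,r2:Mul2,r3:Add2
  c16: CDB Add2=57  regs: r0:21,r1:42,r2:Mul2,r3:57
  c17: CDB Mul2=168  regs: r0:21,r1:42,r2:168,r3:57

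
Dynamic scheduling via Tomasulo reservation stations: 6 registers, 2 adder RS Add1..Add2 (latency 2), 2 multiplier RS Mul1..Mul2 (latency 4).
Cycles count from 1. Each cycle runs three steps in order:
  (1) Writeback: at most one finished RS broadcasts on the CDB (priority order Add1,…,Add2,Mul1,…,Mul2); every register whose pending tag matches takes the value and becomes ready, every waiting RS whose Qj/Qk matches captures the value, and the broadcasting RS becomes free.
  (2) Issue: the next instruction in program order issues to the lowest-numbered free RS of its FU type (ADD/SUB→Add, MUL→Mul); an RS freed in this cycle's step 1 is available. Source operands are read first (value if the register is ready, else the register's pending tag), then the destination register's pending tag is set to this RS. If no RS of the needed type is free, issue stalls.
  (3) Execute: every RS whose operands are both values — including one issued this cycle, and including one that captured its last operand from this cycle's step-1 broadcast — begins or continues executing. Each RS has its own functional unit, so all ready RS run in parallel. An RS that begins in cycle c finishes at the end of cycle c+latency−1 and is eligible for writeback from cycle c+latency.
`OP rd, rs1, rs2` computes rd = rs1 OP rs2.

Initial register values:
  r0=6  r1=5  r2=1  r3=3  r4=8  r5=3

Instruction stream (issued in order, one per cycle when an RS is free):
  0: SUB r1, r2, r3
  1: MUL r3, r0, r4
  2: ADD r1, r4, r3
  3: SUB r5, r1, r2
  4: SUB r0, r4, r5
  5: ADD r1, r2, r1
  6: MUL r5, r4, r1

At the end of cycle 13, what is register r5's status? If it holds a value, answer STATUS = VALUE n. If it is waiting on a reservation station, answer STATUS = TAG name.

STATUS = TAG Mul1

cycle 1: issue SUB r1<-Add1 // r0:6,r1:Add1,r2:1,r3:3,r4:8,r5:3
cycle 2: issue MUL r3<-Mul1 // r0:6,r1:Add1,r2:1,r3:Mul1,r4:8,r5:3
cycle 3: CDB Add1=-2; issue ADD r1<-Add1 // r0:6,r1:Add1,r2:1,r3:Mul1,r4:8,r5:3
cycle 4: issue SUB r5<-Add2 // r0:6,r1:Add1,r2:1,r3:Mul1,r4:8,r5:Add2
cycle 5: stall // r0:6,r1:Add1,r2:1,r3:Mul1,r4:8,r5:Add2
cycle 6: CDB Mul1=48; stall // r0:6,r1:Add1,r2:1,r3:48,r4:8,r5:Add2
cycle 7: stall // r0:6,r1:Add1,r2:1,r3:48,r4:8,r5:Add2
cycle 8: CDB Add1=56; issue SUB r0<-Add1 // r0:Add1,r1:56,r2:1,r3:48,r4:8,r5:Add2
cycle 9: stall // r0:Add1,r1:56,r2:1,r3:48,r4:8,r5:Add2
cycle 10: CDB Add2=55; issue ADD r1<-Add2 // r0:Add1,r1:Add2,r2:1,r3:48,r4:8,r5:55
cycle 11: issue MUL r5<-Mul1 // r0:Add1,r1:Add2,r2:1,r3:48,r4:8,r5:Mul1
cycle 12: CDB Add1=-47 // r0:-47,r1:Add2,r2:1,r3:48,r4:8,r5:Mul1
cycle 13: CDB Add2=57 // r0:-47,r1:57,r2:1,r3:48,r4:8,r5:Mul1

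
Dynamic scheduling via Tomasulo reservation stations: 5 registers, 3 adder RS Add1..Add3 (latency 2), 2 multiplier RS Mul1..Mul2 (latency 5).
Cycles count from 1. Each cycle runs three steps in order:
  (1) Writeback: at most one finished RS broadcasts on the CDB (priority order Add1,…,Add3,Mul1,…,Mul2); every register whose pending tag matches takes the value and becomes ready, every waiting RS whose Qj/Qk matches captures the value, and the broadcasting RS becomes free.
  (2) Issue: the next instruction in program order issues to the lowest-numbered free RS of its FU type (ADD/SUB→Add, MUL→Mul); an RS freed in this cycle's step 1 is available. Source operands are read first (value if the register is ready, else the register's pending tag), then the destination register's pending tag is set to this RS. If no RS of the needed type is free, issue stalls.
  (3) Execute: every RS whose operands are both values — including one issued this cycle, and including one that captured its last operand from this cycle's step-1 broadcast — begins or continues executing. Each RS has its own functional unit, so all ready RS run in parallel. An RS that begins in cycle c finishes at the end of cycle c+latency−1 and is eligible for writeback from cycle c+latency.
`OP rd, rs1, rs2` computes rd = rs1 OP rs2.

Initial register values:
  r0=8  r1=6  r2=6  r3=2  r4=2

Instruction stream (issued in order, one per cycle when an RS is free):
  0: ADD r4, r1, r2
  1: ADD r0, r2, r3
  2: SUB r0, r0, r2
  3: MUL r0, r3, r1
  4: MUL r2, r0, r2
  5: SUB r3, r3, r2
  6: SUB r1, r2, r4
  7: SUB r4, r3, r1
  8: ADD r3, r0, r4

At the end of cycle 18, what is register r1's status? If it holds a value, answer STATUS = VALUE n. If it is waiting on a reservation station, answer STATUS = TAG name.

c1: issue ADD r4<-Add1 | r0:8,r1:6,r2:6,r3:2,r4:Add1
c2: issue ADD r0<-Add2 | r0:Add2,r1:6,r2:6,r3:2,r4:Add1
c3: CDB Add1=12; issue SUB r0<-Add1 | r0:Add1,r1:6,r2:6,r3:2,r4:12
c4: CDB Add2=8; issue MUL r0<-Mul1 | r0:Mul1,r1:6,r2:6,r3:2,r4:12
c5: issue MUL r2<-Mul2 | r0:Mul1,r1:6,r2:Mul2,r3:2,r4:12
c6: CDB Add1=2; issue SUB r3<-Add1 | r0:Mul1,r1:6,r2:Mul2,r3:Add1,r4:12
c7: issue SUB r1<-Add2 | r0:Mul1,r1:Add2,r2:Mul2,r3:Add1,r4:12
c8: issue SUB r4<-Add3 | r0:Mul1,r1:Add2,r2:Mul2,r3:Add1,r4:Add3
c9: CDB Mul1=12; stall | r0:12,r1:Add2,r2:Mul2,r3:Add1,r4:Add3
c10: stall | r0:12,r1:Add2,r2:Mul2,r3:Add1,r4:Add3
c11: stall | r0:12,r1:Add2,r2:Mul2,r3:Add1,r4:Add3
c12: stall | r0:12,r1:Add2,r2:Mul2,r3:Add1,r4:Add3
c13: stall | r0:12,r1:Add2,r2:Mul2,r3:Add1,r4:Add3
c14: CDB Mul2=72; stall | r0:12,r1:Add2,r2:72,r3:Add1,r4:Add3
c15: stall | r0:12,r1:Add2,r2:72,r3:Add1,r4:Add3
c16: CDB Add1=-70; issue ADD r3<-Add1 | r0:12,r1:Add2,r2:72,r3:Add1,r4:Add3
c17: CDB Add2=60 | r0:12,r1:60,r2:72,r3:Add1,r4:Add3
c18: - | r0:12,r1:60,r2:72,r3:Add1,r4:Add3

STATUS = VALUE 60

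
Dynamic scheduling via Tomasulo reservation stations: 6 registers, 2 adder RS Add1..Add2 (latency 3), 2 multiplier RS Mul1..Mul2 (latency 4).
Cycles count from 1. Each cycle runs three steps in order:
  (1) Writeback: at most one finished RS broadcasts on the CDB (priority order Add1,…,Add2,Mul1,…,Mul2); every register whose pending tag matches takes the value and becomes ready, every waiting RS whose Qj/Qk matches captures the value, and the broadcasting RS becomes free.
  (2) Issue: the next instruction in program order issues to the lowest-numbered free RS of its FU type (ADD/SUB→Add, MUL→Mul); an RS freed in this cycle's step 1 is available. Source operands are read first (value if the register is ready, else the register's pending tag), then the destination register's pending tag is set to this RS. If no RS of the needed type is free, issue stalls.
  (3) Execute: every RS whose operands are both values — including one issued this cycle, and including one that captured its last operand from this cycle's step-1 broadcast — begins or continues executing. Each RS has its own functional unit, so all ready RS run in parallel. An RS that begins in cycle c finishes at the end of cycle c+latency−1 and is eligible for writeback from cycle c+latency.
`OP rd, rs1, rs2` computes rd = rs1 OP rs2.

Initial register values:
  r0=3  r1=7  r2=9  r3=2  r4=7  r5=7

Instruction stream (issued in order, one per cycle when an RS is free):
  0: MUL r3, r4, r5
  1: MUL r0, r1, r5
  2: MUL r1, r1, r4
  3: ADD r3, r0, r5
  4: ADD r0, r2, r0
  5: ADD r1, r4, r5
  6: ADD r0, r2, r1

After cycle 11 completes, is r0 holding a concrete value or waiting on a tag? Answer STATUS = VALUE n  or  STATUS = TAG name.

STATUS = TAG Add2

  c1: issue MUL r3<-Mul1  regs: r0:3,r1:7,r2:9,r3:Mul1,r4:7,r5:7
  c2: issue MUL r0<-Mul2  regs: r0:Mul2,r1:7,r2:9,r3:Mul1,r4:7,r5:7
  c3: stall  regs: r0:Mul2,r1:7,r2:9,r3:Mul1,r4:7,r5:7
  c4: stall  regs: r0:Mul2,r1:7,r2:9,r3:Mul1,r4:7,r5:7
  c5: CDB Mul1=49; issue MUL r1<-Mul1  regs: r0:Mul2,r1:Mul1,r2:9,r3:49,r4:7,r5:7
  c6: CDB Mul2=49; issue ADD r3<-Add1  regs: r0:49,r1:Mul1,r2:9,r3:Add1,r4:7,r5:7
  c7: issue ADD r0<-Add2  regs: r0:Add2,r1:Mul1,r2:9,r3:Add1,r4:7,r5:7
  c8: stall  regs: r0:Add2,r1:Mul1,r2:9,r3:Add1,r4:7,r5:7
  c9: CDB Add1=56; issue ADD r1<-Add1  regs: r0:Add2,r1:Add1,r2:9,r3:56,r4:7,r5:7
  c10: CDB Add2=58; issue ADD r0<-Add2  regs: r0:Add2,r1:Add1,r2:9,r3:56,r4:7,r5:7
  c11: CDB Mul1=49  regs: r0:Add2,r1:Add1,r2:9,r3:56,r4:7,r5:7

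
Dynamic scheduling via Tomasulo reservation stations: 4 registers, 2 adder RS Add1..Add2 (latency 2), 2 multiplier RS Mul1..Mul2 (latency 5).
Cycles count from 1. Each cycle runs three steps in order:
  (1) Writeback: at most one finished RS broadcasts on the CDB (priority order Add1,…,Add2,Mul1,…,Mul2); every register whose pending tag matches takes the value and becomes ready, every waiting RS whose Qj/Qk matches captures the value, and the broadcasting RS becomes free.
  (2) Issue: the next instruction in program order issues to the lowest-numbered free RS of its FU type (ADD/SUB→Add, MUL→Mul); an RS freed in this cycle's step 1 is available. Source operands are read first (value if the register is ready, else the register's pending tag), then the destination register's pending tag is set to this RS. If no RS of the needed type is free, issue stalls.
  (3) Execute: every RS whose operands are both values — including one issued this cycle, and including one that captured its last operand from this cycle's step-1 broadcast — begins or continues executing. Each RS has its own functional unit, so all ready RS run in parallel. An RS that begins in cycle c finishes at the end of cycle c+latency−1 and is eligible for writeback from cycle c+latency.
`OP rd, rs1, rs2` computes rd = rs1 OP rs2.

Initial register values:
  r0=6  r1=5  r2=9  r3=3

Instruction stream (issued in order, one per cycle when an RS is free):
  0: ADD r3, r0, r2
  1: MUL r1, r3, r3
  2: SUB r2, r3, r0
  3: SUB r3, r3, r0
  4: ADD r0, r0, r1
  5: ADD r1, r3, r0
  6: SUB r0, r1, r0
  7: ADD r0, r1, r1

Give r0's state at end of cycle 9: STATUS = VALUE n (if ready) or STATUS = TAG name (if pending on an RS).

cycle 1: issue ADD r3<-Add1 // r0:6,r1:5,r2:9,r3:Add1
cycle 2: issue MUL r1<-Mul1 // r0:6,r1:Mul1,r2:9,r3:Add1
cycle 3: CDB Add1=15; issue SUB r2<-Add1 // r0:6,r1:Mul1,r2:Add1,r3:15
cycle 4: issue SUB r3<-Add2 // r0:6,r1:Mul1,r2:Add1,r3:Add2
cycle 5: CDB Add1=9; issue ADD r0<-Add1 // r0:Add1,r1:Mul1,r2:9,r3:Add2
cycle 6: CDB Add2=9; issue ADD r1<-Add2 // r0:Add1,r1:Add2,r2:9,r3:9
cycle 7: stall // r0:Add1,r1:Add2,r2:9,r3:9
cycle 8: CDB Mul1=225; stall // r0:Add1,r1:Add2,r2:9,r3:9
cycle 9: stall // r0:Add1,r1:Add2,r2:9,r3:9

STATUS = TAG Add1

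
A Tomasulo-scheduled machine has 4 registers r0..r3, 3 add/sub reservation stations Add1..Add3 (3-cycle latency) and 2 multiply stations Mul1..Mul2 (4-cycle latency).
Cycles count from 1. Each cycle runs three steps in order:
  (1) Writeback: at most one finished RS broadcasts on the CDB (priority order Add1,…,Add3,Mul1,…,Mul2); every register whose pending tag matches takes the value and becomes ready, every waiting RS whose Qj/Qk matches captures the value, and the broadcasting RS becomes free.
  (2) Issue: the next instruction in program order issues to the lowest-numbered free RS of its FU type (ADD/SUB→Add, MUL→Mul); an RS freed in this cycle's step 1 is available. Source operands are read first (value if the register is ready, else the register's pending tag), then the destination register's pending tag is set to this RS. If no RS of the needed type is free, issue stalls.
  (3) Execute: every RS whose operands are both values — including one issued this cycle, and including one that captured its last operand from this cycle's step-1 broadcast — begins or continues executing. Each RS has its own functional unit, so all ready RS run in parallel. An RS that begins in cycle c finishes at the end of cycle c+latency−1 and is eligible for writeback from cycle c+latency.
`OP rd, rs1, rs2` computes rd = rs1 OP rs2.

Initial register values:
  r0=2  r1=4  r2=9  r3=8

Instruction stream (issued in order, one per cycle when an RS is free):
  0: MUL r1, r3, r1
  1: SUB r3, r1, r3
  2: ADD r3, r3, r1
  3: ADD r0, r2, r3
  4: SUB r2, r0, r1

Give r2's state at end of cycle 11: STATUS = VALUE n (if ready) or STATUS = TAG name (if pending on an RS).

STATUS = TAG Add1

  c1: issue MUL r1<-Mul1  regs: r0:2,r1:Mul1,r2:9,r3:8
  c2: issue SUB r3<-Add1  regs: r0:2,r1:Mul1,r2:9,r3:Add1
  c3: issue ADD r3<-Add2  regs: r0:2,r1:Mul1,r2:9,r3:Add2
  c4: issue ADD r0<-Add3  regs: r0:Add3,r1:Mul1,r2:9,r3:Add2
  c5: CDB Mul1=32; stall  regs: r0:Add3,r1:32,r2:9,r3:Add2
  c6: stall  regs: r0:Add3,r1:32,r2:9,r3:Add2
  c7: stall  regs: r0:Add3,r1:32,r2:9,r3:Add2
  c8: CDB Add1=24; issue SUB r2<-Add1  regs: r0:Add3,r1:32,r2:Add1,r3:Add2
  c9: -  regs: r0:Add3,r1:32,r2:Add1,r3:Add2
  c10: -  regs: r0:Add3,r1:32,r2:Add1,r3:Add2
  c11: CDB Add2=56  regs: r0:Add3,r1:32,r2:Add1,r3:56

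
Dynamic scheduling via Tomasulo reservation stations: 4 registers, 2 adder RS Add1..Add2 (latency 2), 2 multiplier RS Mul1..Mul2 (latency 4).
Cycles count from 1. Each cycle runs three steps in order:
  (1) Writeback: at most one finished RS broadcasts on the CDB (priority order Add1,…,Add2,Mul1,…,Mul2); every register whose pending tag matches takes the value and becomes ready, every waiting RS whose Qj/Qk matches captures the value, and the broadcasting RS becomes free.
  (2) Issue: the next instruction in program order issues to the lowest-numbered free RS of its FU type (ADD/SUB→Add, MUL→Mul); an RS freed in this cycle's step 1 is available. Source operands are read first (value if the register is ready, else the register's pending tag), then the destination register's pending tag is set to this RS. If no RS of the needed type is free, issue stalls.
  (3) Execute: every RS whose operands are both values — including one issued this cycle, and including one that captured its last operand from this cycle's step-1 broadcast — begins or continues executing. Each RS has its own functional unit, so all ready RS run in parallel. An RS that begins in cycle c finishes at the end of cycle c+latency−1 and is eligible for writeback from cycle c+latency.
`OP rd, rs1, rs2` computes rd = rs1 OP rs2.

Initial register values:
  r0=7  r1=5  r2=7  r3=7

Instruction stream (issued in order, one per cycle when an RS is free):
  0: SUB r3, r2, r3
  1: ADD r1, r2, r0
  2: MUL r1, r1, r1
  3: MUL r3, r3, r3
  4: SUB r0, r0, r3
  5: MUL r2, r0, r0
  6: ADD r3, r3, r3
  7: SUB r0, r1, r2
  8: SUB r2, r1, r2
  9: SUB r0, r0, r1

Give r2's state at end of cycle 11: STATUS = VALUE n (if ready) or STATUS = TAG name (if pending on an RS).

STATUS = TAG Mul1

cycle 1: issue SUB r3<-Add1 // r0:7,r1:5,r2:7,r3:Add1
cycle 2: issue ADD r1<-Add2 // r0:7,r1:Add2,r2:7,r3:Add1
cycle 3: CDB Add1=0; issue MUL r1<-Mul1 // r0:7,r1:Mul1,r2:7,r3:0
cycle 4: CDB Add2=14; issue MUL r3<-Mul2 // r0:7,r1:Mul1,r2:7,r3:Mul2
cycle 5: issue SUB r0<-Add1 // r0:Add1,r1:Mul1,r2:7,r3:Mul2
cycle 6: stall // r0:Add1,r1:Mul1,r2:7,r3:Mul2
cycle 7: stall // r0:Add1,r1:Mul1,r2:7,r3:Mul2
cycle 8: CDB Mul1=196; issue MUL r2<-Mul1 // r0:Add1,r1:196,r2:Mul1,r3:Mul2
cycle 9: CDB Mul2=0; issue ADD r3<-Add2 // r0:Add1,r1:196,r2:Mul1,r3:Add2
cycle 10: stall // r0:Add1,r1:196,r2:Mul1,r3:Add2
cycle 11: CDB Add1=7; issue SUB r0<-Add1 // r0:Add1,r1:196,r2:Mul1,r3:Add2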